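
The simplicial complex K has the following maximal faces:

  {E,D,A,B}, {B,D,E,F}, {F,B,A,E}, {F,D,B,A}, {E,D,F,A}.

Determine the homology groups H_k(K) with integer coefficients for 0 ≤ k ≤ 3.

H_0 ≅ Z,  H_1 = 0,  H_2 = 0,  H_3 ≅ Z.

Take the total order A < B < D < E < F on the vertex set. Then K (dimension 3) consists of the simplices:

  0-simplices (5): A, B, D, E, F
  1-simplices (10): AB, AD, AE, AF, BD, BE, BF, DE, DF, EF
  2-simplices (10): ABD, ABE, ABF, ADE, ADF, AEF, BDE, BDF, BEF, DEF
  3-simplices (5): ABDE, ABDF, ABEF, ADEF, BDEF

Hence C_0 ≅ Z^5, C_1 ≅ Z^10, C_2 ≅ Z^10, C_3 ≅ Z^5.

∂_1: C_1 → C_0 is given by ∂[p,q] = [q] − [p].
As a 5×10 matrix over Z this has rank 4, with invariant factors (1,1,1,1).

Boundary ∂_2: C_2 → C_1 acts by ∂[p,q,r] = [q,r] − [p,r] + [p,q]. For instance
  ∂BDF = DF − BF + BD,
  ∂BDE = DE − BE + BD.
The resulting 10×10 matrix has rank 6, and its Smith normal form has invariant factors (1,1,1,1,1,1).

The boundary map ∂_3: C_3 → C_2 sends each 3-simplex σ to the alternating sum Σ_i (−1)^i (σ with its i-th vertex removed). For instance
  ∂ABDF = BDF − ADF + ABF − ABD,
  ∂ABEF = BEF − AEF + ABF − ABE.
This gives a 10×5 integer matrix of rank 4; reducing to Smith normal form yields diagonal entries (1,1,1,1).

Reading off H_k = ker ∂_k / im ∂_{k+1}:

  H_0: rank C_0 − rank ∂_1 = 5 − 4 = 1, and the invariant factors of ∂_1 are all 1, so H_0 ≅ Z.
  H_1: rank ker ∂_1 − rank ∂_2 = (10 − 4) − 6 = 0, and the invariant factors of ∂_2 are all 1, so H_1 ≅ 0.
  H_2: rank ker ∂_2 − rank ∂_3 = (10 − 6) − 4 = 0, and the invariant factors of ∂_3 are all 1, so H_2 ≅ 0.
  H_3: rank ker ∂_3 − rank ∂_4 = (5 − 4) − 0 = 1, and there is no ∂_4, so H_3 ≅ Z.

As a check, the Euler characteristic is 5 − 10 + 10 − 5 = 0, which agrees with 1 − 0 + 0 − 1 = 0.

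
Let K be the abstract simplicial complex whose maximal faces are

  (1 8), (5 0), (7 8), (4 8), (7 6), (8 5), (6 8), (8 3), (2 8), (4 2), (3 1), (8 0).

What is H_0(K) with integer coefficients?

H_0 = Z.

Order the vertices as 0 < 1 < 2 < 3 < 4 < 5 < 6 < 7 < 8. Listing each simplex with vertices in this order, K has dimension 1 with simplices:

  0-simplices (9): [0], [1], [2], [3], [4], [5], [6], [7], [8]
  1-simplices (12): [0,5], [0,8], [1,3], [1,8], [2,4], [2,8], [3,8], [4,8], [5,8], [6,7], [6,8], [7,8]

Hence C_0 ≅ Z^9, C_1 ≅ Z^12.

Boundary ∂_1: C_1 → C_0 sends each edge [p,q] (with p < q) to q − p.
This gives a 9×12 integer matrix of rank 8; reducing to Smith normal form yields diagonal entries (1,1,1,1,1,1,1,1).

Now H_k = ker ∂_k / im ∂_{k+1}, so:

  H_0: rank C_0 − rank ∂_1 = 9 − 8 = 1, and the invariant factors of ∂_1 are all 1, so H_0 ≅ Z.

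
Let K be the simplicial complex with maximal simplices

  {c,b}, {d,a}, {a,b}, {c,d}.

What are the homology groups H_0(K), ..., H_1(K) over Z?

Order the vertices as a < b < c < d. Listing each simplex with vertices in this order, K has dimension 1 with simplices:

  0-simplices (4): a, b, c, d
  1-simplices (4): ab, ad, bc, cd

Hence C_0 ≅ Z^4, C_1 ≅ Z^4.

Boundary ∂_1: C_1 → C_0 sends each edge [p,q] (with p < q) to q − p. For instance
  ∂ab = b − a.
The resulting 4×4 matrix has rank 3, and its Smith normal form has invariant factors (1,1,1).

From H_k ≅ ker(∂_k) / im(∂_{k+1}) we obtain:

  H_0: rank C_0 − rank ∂_1 = 4 − 3 = 1, and the invariant factors of ∂_1 are all 1, so H_0 ≅ Z.
  H_1: rank ker ∂_1 − rank ∂_2 = (4 − 3) − 0 = 1, and there is no ∂_2, so H_1 ≅ Z.

As a check, the Euler characteristic is 4 − 4 = 0, which agrees with 1 − 1 = 0.
(K is a triangulation of the circle S^1.)

H_0 ≅ Z,  H_1 ≅ Z.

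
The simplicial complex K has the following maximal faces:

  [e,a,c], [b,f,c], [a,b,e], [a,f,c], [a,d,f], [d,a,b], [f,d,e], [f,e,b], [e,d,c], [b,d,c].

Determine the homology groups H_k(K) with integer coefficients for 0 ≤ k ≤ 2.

K has 6 vertices, 15 edges, 10 triangles.
rank ∂_0 = 0, rank ∂_1 = 5 ⇒ b_0 = 6 − 0 − 5 = 1; all invariant factors of ∂_1 are 1 so no torsion. So H_0 ≅ Z.
rank ∂_1 = 5, rank ∂_2 = 10 ⇒ b_1 = 15 − 5 − 10 = 0; ∂_2 has invariant factor(s) [2] giving torsion. So H_1 ≅ Z/2Z.
rank ∂_2 = 10, rank ∂_3 = 0 ⇒ b_2 = 10 − 10 − 0 = 0. So H_2 ≅ 0.

H_0 ≅ Z,  H_1 ≅ Z/2Z,  H_2 = 0.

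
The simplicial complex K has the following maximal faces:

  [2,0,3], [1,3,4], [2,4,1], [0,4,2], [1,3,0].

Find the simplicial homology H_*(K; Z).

K has 5 vertices, 10 edges, 5 triangles.
rank ∂_0 = 0, rank ∂_1 = 4 ⇒ b_0 = 5 − 0 − 4 = 1; all invariant factors of ∂_1 are 1 so no torsion. So H_0 ≅ Z.
rank ∂_1 = 4, rank ∂_2 = 5 ⇒ b_1 = 10 − 4 − 5 = 1; all invariant factors of ∂_2 are 1 so no torsion. So H_1 ≅ Z.
rank ∂_2 = 5, rank ∂_3 = 0 ⇒ b_2 = 5 − 5 − 0 = 0. So H_2 ≅ 0.

H_0 = Z,  H_1 = Z,  H_2 = 0.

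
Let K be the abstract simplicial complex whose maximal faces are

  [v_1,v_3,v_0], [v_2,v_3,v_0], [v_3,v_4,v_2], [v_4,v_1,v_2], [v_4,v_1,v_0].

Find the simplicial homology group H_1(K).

K has 5 vertices, 10 edges, 5 triangles.
rank ∂_1 = 4, rank ∂_2 = 5 ⇒ b_1 = 10 − 4 − 5 = 1; all invariant factors of ∂_2 are 1 so no torsion. So H_1 = Z.

H_1 = Z.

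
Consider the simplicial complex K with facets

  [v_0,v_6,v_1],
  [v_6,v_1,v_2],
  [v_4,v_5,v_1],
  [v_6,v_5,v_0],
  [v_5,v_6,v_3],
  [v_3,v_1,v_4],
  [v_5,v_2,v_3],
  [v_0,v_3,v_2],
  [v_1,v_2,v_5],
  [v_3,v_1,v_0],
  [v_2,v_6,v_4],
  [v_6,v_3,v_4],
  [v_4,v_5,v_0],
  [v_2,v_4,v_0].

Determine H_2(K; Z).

We work with the vertex ordering v_0 < v_1 < v_2 < v_3 < v_4 < v_5 < v_6. The simplices of K, each written with vertices in increasing order, are:

  0-simplices (7): [v_0], [v_1], [v_2], [v_3], [v_4], [v_5], [v_6]
  1-simplices (21): (21 of them)
  2-simplices (14): (14 of them)

so the chain groups are C_0 ≅ Z^7, C_1 ≅ Z^21, C_2 ≅ Z^14.

Boundary ∂_1: C_1 → C_0 is given by ∂[p,q] = [q] − [p]. For instance
  ∂[v_3,v_6] = [v_6] − [v_3].
This gives a 7×21 integer matrix of rank 6; reducing to Smith normal form yields diagonal entries (1,1,1,1,1,1).

The boundary map ∂_2: C_2 → C_1 acts by ∂[p,q,r] = [q,r] − [p,r] + [p,q]. For instance
  ∂[v_0,v_5,v_6] = [v_5,v_6] − [v_0,v_6] + [v_0,v_5],
  ∂[v_2,v_4,v_6] = [v_4,v_6] − [v_2,v_6] + [v_2,v_4].
This gives a 21×14 integer matrix of rank 13; reducing to Smith normal form yields diagonal entries (1,1,1,1,1,1,1,1,1,1,1,1,1).

Now H_k = ker ∂_k / im ∂_{k+1}, so:

  H_2: rank ker ∂_2 − rank ∂_3 = (14 − 13) − 0 = 1, and there is no ∂_3, so H_2 ≅ Z.

H_2 ≅ Z.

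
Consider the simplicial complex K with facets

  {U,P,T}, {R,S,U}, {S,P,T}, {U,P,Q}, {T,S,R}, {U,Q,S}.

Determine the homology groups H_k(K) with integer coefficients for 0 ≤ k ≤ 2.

H_0 = Z,  H_1 = Z,  H_2 = 0.

Take the total order P < Q < R < S < T < U on the vertex set. Then K (dimension 2) consists of the simplices:

  0-simplices (6): P, Q, R, S, T, U
  1-simplices (12): PQ, PS, PT, PU, QS, QU, RS, RT, RU, ST, SU, TU
  2-simplices (6): PQU, PST, PTU, QSU, RST, RSU

so the chain groups are C_0 ≅ Z^6, C_1 ≅ Z^12, C_2 ≅ Z^6.

The boundary map ∂_1: C_1 → C_0 is given by ∂[p,q] = [q] − [p].
The 6×12 boundary matrix has rank 5 and Smith normal form diag(1,1,1,1,1).

∂_2: C_2 → C_1 acts by ∂[p,q,r] = [q,r] − [p,r] + [p,q]. For instance
  ∂RSU = SU − RU + RS,
  ∂PTU = TU − PU + PT.
This gives a 12×6 integer matrix of rank 6; reducing to Smith normal form yields diagonal entries (1,1,1,1,1,1).

Now H_k = ker ∂_k / im ∂_{k+1}, so:

  H_0: rank C_0 − rank ∂_1 = 6 − 5 = 1, and the invariant factors of ∂_1 are all 1, so H_0 = Z.
  H_1: rank ker ∂_1 − rank ∂_2 = (12 − 5) − 6 = 1, and the invariant factors of ∂_2 are all 1, so H_1 = Z.
  H_2: rank ker ∂_2 − rank ∂_3 = (6 − 6) − 0 = 0, and there is no ∂_3, so H_2 = 0.

As a check, the Euler characteristic is 6 − 12 + 6 = 0, which agrees with 1 − 1 + 0 = 0.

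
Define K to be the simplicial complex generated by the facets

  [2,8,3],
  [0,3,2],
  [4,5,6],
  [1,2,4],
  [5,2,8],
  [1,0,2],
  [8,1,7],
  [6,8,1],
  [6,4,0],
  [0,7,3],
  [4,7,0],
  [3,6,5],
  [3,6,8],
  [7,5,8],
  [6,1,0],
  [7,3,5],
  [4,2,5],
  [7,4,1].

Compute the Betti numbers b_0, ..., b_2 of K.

Take the total order 0 < 1 < 2 < 3 < 4 < 5 < 6 < 7 < 8 on the vertex set. Then K (dimension 2) consists of the simplices:

  0-simplices (9): [0], [1], [2], [3], [4], [5], [6], [7], [8]
  1-simplices (27): (27 of them)
  2-simplices (18): [0,1,2], [0,1,6], [0,2,3], [0,3,7], [0,4,6], [0,4,7], [1,2,4], [1,4,7], [1,6,8], [1,7,8], [2,3,8], [2,4,5], [2,5,8], [3,5,6], [3,5,7], [3,6,8], [4,5,6], [5,7,8]

Hence C_0 ≅ Z^9, C_1 ≅ Z^27, C_2 ≅ Z^18.

Boundary ∂_1: C_1 → C_0 maps an edge to its endpoints' difference, ∂[p,q] = q − p.
The resulting 9×27 matrix has rank 8, and its Smith normal form has invariant factors (1,1,1,1,1,1,1,1).

Boundary ∂_2: C_2 → C_1 acts by ∂[p,q,r] = [q,r] − [p,r] + [p,q]. For instance
  ∂[1,2,4] = [2,4] − [1,4] + [1,2],
  ∂[0,1,6] = [1,6] − [0,6] + [0,1].
The resulting 27×18 matrix has rank 18, and its Smith normal form has invariant factors (1,1,1,1,1,1,1,1,1,1,1,1,1,1,1,1,1,2).

Now H_k = ker ∂_k / im ∂_{k+1}, so:

  H_0: rank C_0 − rank ∂_1 = 9 − 8 = 1, and the invariant factors of ∂_1 are all 1, so H_0 = Z.
  H_1: rank ker ∂_1 − rank ∂_2 = (27 − 8) − 18 = 1, and ∂_2 has invariant factor 2 > 1, so H_1 = Z ⊕ Z/2.
  H_2: rank ker ∂_2 − rank ∂_3 = (18 − 18) − 0 = 0, and there is no ∂_3, so H_2 = 0.

(K is a triangulation of the Klein bottle.)

Hence the Betti numbers are b_0 = 1, b_1 = 1, b_2 = 0.

b_0 = 1, b_1 = 1, b_2 = 0.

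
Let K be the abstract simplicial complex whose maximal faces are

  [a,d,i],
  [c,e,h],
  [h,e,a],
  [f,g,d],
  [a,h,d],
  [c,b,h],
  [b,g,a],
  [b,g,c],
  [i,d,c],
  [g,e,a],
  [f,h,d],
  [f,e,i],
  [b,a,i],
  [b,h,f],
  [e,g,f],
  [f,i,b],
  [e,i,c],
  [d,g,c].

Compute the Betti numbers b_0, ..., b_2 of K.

b_0 = 1, b_1 = 2, b_2 = 1.

We work with the vertex ordering a < b < c < d < e < f < g < h < i. The simplices of K, each written with vertices in increasing order, are:

  0-simplices (9): a, b, c, d, e, f, g, h, i
  1-simplices (27): ab, ad, ae, ag, ah, ai, bc, bf, bg, bh, bi, cd, ce, cg, ch, ci, df, dg, dh, di, ef, eg, eh, ei, fg, fh, fi
  2-simplices (18): abg, abi, adh, adi, aeg, aeh, bcg, bch, bfh, bfi, cdg, cdi, ceh, cei, dfg, dfh, efg, efi

Hence C_0 ≅ Z^9, C_1 ≅ Z^27, C_2 ≅ Z^18.

∂_1: C_1 → C_0 is given by ∂[p,q] = [q] − [p]. For instance
  ∂ei = i − e.
The resulting 9×27 matrix has rank 8, and its Smith normal form has invariant factors (1,1,1,1,1,1,1,1).

Boundary ∂_2: C_2 → C_1 acts by ∂[p,q,r] = [q,r] − [p,r] + [p,q]. For instance
  ∂bch = ch − bh + bc,
  ∂dfh = fh − dh + df.
This gives a 27×18 integer matrix of rank 17; reducing to Smith normal form yields diagonal entries (1,1,1,1,1,1,1,1,1,1,1,1,1,1,1,1,1).

From H_k ≅ ker(∂_k) / im(∂_{k+1}) we obtain:

  H_0: rank C_0 − rank ∂_1 = 9 − 8 = 1, and the invariant factors of ∂_1 are all 1, so H_0 ≅ Z.
  H_1: rank ker ∂_1 − rank ∂_2 = (27 − 8) − 17 = 2, and the invariant factors of ∂_2 are all 1, so H_1 ≅ Z^2.
  H_2: rank ker ∂_2 − rank ∂_3 = (18 − 17) − 0 = 1, and there is no ∂_3, so H_2 ≅ Z.

Hence the Betti numbers are b_0 = 1, b_1 = 2, b_2 = 1.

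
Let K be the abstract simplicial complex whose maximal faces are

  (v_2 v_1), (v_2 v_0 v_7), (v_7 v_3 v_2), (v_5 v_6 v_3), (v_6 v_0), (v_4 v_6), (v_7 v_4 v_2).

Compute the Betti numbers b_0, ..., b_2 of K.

b_0 = 1, b_1 = 2, b_2 = 0.

We work with the vertex ordering v_0 < v_1 < v_2 < v_3 < v_4 < v_5 < v_6 < v_7. The simplices of K, each written with vertices in increasing order, are:

  0-simplices (8): [v_0], [v_1], [v_2], [v_3], [v_4], [v_5], [v_6], [v_7]
  1-simplices (13): [v_0,v_2], [v_0,v_6], [v_0,v_7], [v_1,v_2], [v_2,v_3], [v_2,v_4], [v_2,v_7], [v_3,v_5], [v_3,v_6], [v_3,v_7], [v_4,v_6], [v_4,v_7], [v_5,v_6]
  2-simplices (4): [v_0,v_2,v_7], [v_2,v_3,v_7], [v_2,v_4,v_7], [v_3,v_5,v_6]

so the chain groups are C_0 ≅ Z^8, C_1 ≅ Z^13, C_2 ≅ Z^4.

The boundary map ∂_1: C_1 → C_0 maps an edge to its endpoints' difference, ∂[p,q] = q − p.
As a 8×13 matrix over Z this has rank 7, with invariant factors (1,1,1,1,1,1,1).

Boundary ∂_2: C_2 → C_1 sends each 2-simplex [p,q,r] to [q,r] − [p,r] + [p,q]. For instance
  ∂[v_3,v_5,v_6] = [v_5,v_6] − [v_3,v_6] + [v_3,v_5],
  ∂[v_0,v_2,v_7] = [v_2,v_7] − [v_0,v_7] + [v_0,v_2].
This gives a 13×4 integer matrix of rank 4; reducing to Smith normal form yields diagonal entries (1,1,1,1).

Reading off H_k = ker ∂_k / im ∂_{k+1}:

  H_0: rank C_0 − rank ∂_1 = 8 − 7 = 1, and the invariant factors of ∂_1 are all 1, so H_0 ≅ Z.
  H_1: rank ker ∂_1 − rank ∂_2 = (13 − 7) − 4 = 2, and the invariant factors of ∂_2 are all 1, so H_1 ≅ Z^2.
  H_2: rank ker ∂_2 − rank ∂_3 = (4 − 4) − 0 = 0, and there is no ∂_3, so H_2 ≅ 0.

As a check, the Euler characteristic is 8 − 13 + 4 = -1, which agrees with 1 − 2 + 0 = -1.

Hence the Betti numbers are b_0 = 1, b_1 = 2, b_2 = 0.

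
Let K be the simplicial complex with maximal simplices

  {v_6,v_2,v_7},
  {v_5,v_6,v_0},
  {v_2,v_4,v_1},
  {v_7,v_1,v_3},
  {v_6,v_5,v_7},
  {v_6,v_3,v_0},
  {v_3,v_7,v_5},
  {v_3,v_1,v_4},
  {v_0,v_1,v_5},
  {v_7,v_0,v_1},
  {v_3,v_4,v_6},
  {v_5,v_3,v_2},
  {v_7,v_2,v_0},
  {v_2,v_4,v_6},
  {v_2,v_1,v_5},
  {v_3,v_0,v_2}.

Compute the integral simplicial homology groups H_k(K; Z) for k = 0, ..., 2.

K has 8 vertices, 24 edges, 16 triangles.
rank ∂_0 = 0, rank ∂_1 = 7 ⇒ b_0 = 8 − 0 − 7 = 1; all invariant factors of ∂_1 are 1 so no torsion. So H_0 = Z.
rank ∂_1 = 7, rank ∂_2 = 15 ⇒ b_1 = 24 − 7 − 15 = 2; all invariant factors of ∂_2 are 1 so no torsion. So H_1 = Z^2.
rank ∂_2 = 15, rank ∂_3 = 0 ⇒ b_2 = 16 − 15 − 0 = 1. So H_2 = Z.

H_0 ≅ Z,  H_1 ≅ Z^2,  H_2 ≅ Z.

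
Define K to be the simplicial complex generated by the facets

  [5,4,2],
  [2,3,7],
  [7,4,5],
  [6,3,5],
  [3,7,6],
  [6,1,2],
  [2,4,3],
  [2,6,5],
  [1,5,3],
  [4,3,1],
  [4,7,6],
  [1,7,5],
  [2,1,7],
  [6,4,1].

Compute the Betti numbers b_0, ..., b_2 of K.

K has 7 vertices, 21 edges, 14 triangles.
rank ∂_0 = 0, rank ∂_1 = 6 ⇒ b_0 = 7 − 0 − 6 = 1; all invariant factors of ∂_1 are 1 so no torsion. So H_0 = Z.
rank ∂_1 = 6, rank ∂_2 = 13 ⇒ b_1 = 21 − 6 − 13 = 2; all invariant factors of ∂_2 are 1 so no torsion. So H_1 = Z^2.
rank ∂_2 = 13, rank ∂_3 = 0 ⇒ b_2 = 14 − 13 − 0 = 1. So H_2 = Z.

b_0 = 1, b_1 = 2, b_2 = 1.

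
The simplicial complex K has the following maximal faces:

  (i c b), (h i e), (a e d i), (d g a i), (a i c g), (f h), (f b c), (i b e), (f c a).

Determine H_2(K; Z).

We work with the vertex ordering a < b < c < d < e < f < g < h < i. The simplices of K, each written with vertices in increasing order, are:

  0-simplices (9): a, b, c, d, e, f, g, h, i
  1-simplices (21): ac, ad, ae, af, ag, ai, bc, be, bf, bi, cf, cg, ci, de, dg, di, eh, ei, fh, gi, hi
  2-simplices (15): acf, acg, aci, ade, adg, adi, aei, agi, bcf, bci, bei, cgi, dei, dgi, ehi
  3-simplices (3): acgi, adei, adgi

Hence C_0 ≅ Z^9, C_1 ≅ Z^21, C_2 ≅ Z^15, C_3 ≅ Z^3.

Boundary ∂_1: C_1 → C_0 maps an edge to its endpoints' difference, ∂[p,q] = q − p. For instance
  ∂bc = c − b.
The 9×21 boundary matrix has rank 8 and Smith normal form diag(1,1,1,1,1,1,1,1).

∂_2: C_2 → C_1 acts by ∂[p,q,r] = [q,r] − [p,r] + [p,q]. For instance
  ∂dgi = gi − di + dg,
  ∂bei = ei − bi + be.
As a 21×15 matrix over Z this has rank 12, with invariant factors (1,1,1,1,1,1,1,1,1,1,1,1).

Boundary ∂_3: C_3 → C_2 sends each 3-simplex σ to the alternating sum Σ_i (−1)^i (σ with its i-th vertex removed). For instance
  ∂adei = dei − aei + adi − ade,
  ∂acgi = cgi − agi + aci − acg.
As a 15×3 matrix over Z this has rank 3, with invariant factors (1,1,1).

Now H_k = ker ∂_k / im ∂_{k+1}, so:

  H_2: rank ker ∂_2 − rank ∂_3 = (15 − 12) − 3 = 0, and the invariant factors of ∂_3 are all 1, so H_2 = 0.

H_2 ≅ 0.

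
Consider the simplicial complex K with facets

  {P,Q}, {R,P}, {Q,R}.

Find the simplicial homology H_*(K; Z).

Fix the vertex order P < Q < R and write every simplex with vertices in increasing order. Then dim K = 1 and the simplices of K are:

  0-simplices (3): P, Q, R
  1-simplices (3): PQ, PR, QR

Hence C_0 ≅ Z^3, C_1 ≅ Z^3.

The boundary map ∂_1: C_1 → C_0 is given by ∂[p,q] = [q] − [p].
The 3×3 boundary matrix has rank 2 and Smith normal form diag(1,1).

Reading off H_k = ker ∂_k / im ∂_{k+1}:

  H_0: rank C_0 − rank ∂_1 = 3 − 2 = 1, and the invariant factors of ∂_1 are all 1, so H_0 = Z.
  H_1: rank ker ∂_1 − rank ∂_2 = (3 − 2) − 0 = 1, and there is no ∂_2, so H_1 = Z.

(K is a triangulation of the circle S^1.)

H_0 ≅ Z,  H_1 ≅ Z.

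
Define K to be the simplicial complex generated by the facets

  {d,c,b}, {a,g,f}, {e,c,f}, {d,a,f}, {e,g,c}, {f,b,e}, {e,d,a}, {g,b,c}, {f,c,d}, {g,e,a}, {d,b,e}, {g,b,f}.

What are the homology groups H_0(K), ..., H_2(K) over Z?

H_0 ≅ Z,  H_1 ≅ Z/2,  H_2 = 0.

Order the vertices as a < b < c < d < e < f < g. Listing each simplex with vertices in this order, K has dimension 2 with simplices:

  0-simplices (7): a, b, c, d, e, f, g
  1-simplices (18): ad, ae, af, ag, bc, bd, be, bf, bg, cd, ce, cf, cg, de, df, ef, eg, fg
  2-simplices (12): ade, adf, aeg, afg, bcd, bcg, bde, bef, bfg, cdf, cef, ceg

Hence C_0 ≅ Z^7, C_1 ≅ Z^18, C_2 ≅ Z^12.

The boundary map ∂_1: C_1 → C_0 is given by ∂[p,q] = [q] − [p]. For instance
  ∂bg = g − b.
The resulting 7×18 matrix has rank 6, and its Smith normal form has invariant factors (1,1,1,1,1,1).

∂_2: C_2 → C_1 sends each 2-simplex [p,q,r] to [q,r] − [p,r] + [p,q]. For instance
  ∂ceg = eg − cg + ce,
  ∂aeg = eg − ag + ae.
The 18×12 boundary matrix has rank 12 and Smith normal form diag(1,1,1,1,1,1,1,1,1,1,1,2).

Now H_k = ker ∂_k / im ∂_{k+1}, so:

  H_0: rank C_0 − rank ∂_1 = 7 − 6 = 1, and the invariant factors of ∂_1 are all 1, so H_0 ≅ Z.
  H_1: rank ker ∂_1 − rank ∂_2 = (18 − 6) − 12 = 0, and ∂_2 has invariant factor 2 > 1, so H_1 ≅ Z/2.
  H_2: rank ker ∂_2 − rank ∂_3 = (12 − 12) − 0 = 0, and there is no ∂_3, so H_2 ≅ 0.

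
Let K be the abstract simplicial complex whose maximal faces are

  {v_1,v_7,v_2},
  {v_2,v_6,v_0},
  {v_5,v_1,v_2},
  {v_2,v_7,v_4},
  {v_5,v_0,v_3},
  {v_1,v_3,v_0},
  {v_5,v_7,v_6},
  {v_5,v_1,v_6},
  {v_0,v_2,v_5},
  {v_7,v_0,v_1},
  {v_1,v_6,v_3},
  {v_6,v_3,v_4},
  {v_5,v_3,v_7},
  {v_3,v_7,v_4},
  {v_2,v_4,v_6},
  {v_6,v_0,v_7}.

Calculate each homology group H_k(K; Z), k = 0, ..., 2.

H_0 ≅ Z,  H_1 ≅ Z^2,  H_2 ≅ Z.

Fix the vertex order v_0 < v_1 < v_2 < v_3 < v_4 < v_5 < v_6 < v_7 and write every simplex with vertices in increasing order. Then dim K = 2 and the simplices of K are:

  0-simplices (8): [v_0], [v_1], [v_2], [v_3], [v_4], [v_5], [v_6], [v_7]
  1-simplices (24): (24 of them)
  2-simplices (16): (16 of them)

giving chain groups C_0 ≅ Z^8, C_1 ≅ Z^24, C_2 ≅ Z^16.

Boundary ∂_1: C_1 → C_0 is given by ∂[p,q] = [q] − [p]. For instance
  ∂[v_0,v_7] = [v_7] − [v_0].
As a 8×24 matrix over Z this has rank 7, with invariant factors (1,1,1,1,1,1,1).

Boundary ∂_2: C_2 → C_1 acts by ∂[p,q,r] = [q,r] − [p,r] + [p,q]. For instance
  ∂[v_1,v_2,v_7] = [v_2,v_7] − [v_1,v_7] + [v_1,v_2],
  ∂[v_2,v_4,v_7] = [v_4,v_7] − [v_2,v_7] + [v_2,v_4].
This gives a 24×16 integer matrix of rank 15; reducing to Smith normal form yields diagonal entries (1,1,1,1,1,1,1,1,1,1,1,1,1,1,1).

Computing H_k = (kernel of ∂_k) / (image of ∂_{k+1}):

  H_0: rank C_0 − rank ∂_1 = 8 − 7 = 1, and the invariant factors of ∂_1 are all 1, so H_0 ≅ Z.
  H_1: rank ker ∂_1 − rank ∂_2 = (24 − 7) − 15 = 2, and the invariant factors of ∂_2 are all 1, so H_1 ≅ Z^2.
  H_2: rank ker ∂_2 − rank ∂_3 = (16 − 15) − 0 = 1, and there is no ∂_3, so H_2 ≅ Z.

As a check, the Euler characteristic is 8 − 24 + 16 = 0, which agrees with 1 − 2 + 1 = 0.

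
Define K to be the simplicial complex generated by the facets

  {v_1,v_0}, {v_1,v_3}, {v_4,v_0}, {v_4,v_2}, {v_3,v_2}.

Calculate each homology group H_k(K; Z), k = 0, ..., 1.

Fix the vertex order v_0 < v_1 < v_2 < v_3 < v_4 and write every simplex with vertices in increasing order. Then dim K = 1 and the simplices of K are:

  0-simplices (5): [v_0], [v_1], [v_2], [v_3], [v_4]
  1-simplices (5): [v_0,v_1], [v_0,v_4], [v_1,v_3], [v_2,v_3], [v_2,v_4]

giving chain groups C_0 ≅ Z^5, C_1 ≅ Z^5.

Boundary ∂_1: C_1 → C_0 is given by ∂[p,q] = [q] − [p].
The 5×5 boundary matrix has rank 4 and Smith normal form diag(1,1,1,1).

Computing H_k = (kernel of ∂_k) / (image of ∂_{k+1}):

  H_0: rank C_0 − rank ∂_1 = 5 − 4 = 1, and the invariant factors of ∂_1 are all 1, so H_0 ≅ Z.
  H_1: rank ker ∂_1 − rank ∂_2 = (5 − 4) − 0 = 1, and there is no ∂_2, so H_1 ≅ Z.

H_0 ≅ Z,  H_1 ≅ Z.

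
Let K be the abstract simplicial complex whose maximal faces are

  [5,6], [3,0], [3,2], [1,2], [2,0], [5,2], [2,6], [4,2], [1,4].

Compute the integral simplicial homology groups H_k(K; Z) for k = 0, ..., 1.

Take the total order 0 < 1 < 2 < 3 < 4 < 5 < 6 on the vertex set. Then K (dimension 1) consists of the simplices:

  0-simplices (7): [0], [1], [2], [3], [4], [5], [6]
  1-simplices (9): [0,2], [0,3], [1,2], [1,4], [2,3], [2,4], [2,5], [2,6], [5,6]

giving chain groups C_0 ≅ Z^7, C_1 ≅ Z^9.

∂_1: C_1 → C_0 sends each edge [p,q] (with p < q) to q − p. For instance
  ∂[0,3] = [3] − [0].
The resulting 7×9 matrix has rank 6, and its Smith normal form has invariant factors (1,1,1,1,1,1).

Computing H_k = (kernel of ∂_k) / (image of ∂_{k+1}):

  H_0: rank C_0 − rank ∂_1 = 7 − 6 = 1, and the invariant factors of ∂_1 are all 1, so H_0 ≅ Z.
  H_1: rank ker ∂_1 − rank ∂_2 = (9 − 6) − 0 = 3, and there is no ∂_2, so H_1 ≅ Z^3.

As a check, the Euler characteristic is 7 − 9 = -2, which agrees with 1 − 3 = -2.

H_0 ≅ Z,  H_1 ≅ Z^3.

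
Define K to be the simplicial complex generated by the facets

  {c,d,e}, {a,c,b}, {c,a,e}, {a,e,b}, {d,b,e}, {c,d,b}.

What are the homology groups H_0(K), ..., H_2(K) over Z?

H_0 = Z,  H_1 = 0,  H_2 = Z.

We work with the vertex ordering a < b < c < d < e. The simplices of K, each written with vertices in increasing order, are:

  0-simplices (5): a, b, c, d, e
  1-simplices (9): ab, ac, ae, bc, bd, be, cd, ce, de
  2-simplices (6): abc, abe, ace, bcd, bde, cde

so the chain groups are C_0 ≅ Z^5, C_1 ≅ Z^9, C_2 ≅ Z^6.

The boundary map ∂_1: C_1 → C_0 maps an edge to its endpoints' difference, ∂[p,q] = q − p. For instance
  ∂be = e − b.
The 5×9 boundary matrix has rank 4 and Smith normal form diag(1,1,1,1).

Boundary ∂_2: C_2 → C_1 acts by ∂[p,q,r] = [q,r] − [p,r] + [p,q]. For instance
  ∂abc = bc − ac + ab,
  ∂bde = de − be + bd.
This gives a 9×6 integer matrix of rank 5; reducing to Smith normal form yields diagonal entries (1,1,1,1,1).

Reading off H_k = ker ∂_k / im ∂_{k+1}:

  H_0: rank C_0 − rank ∂_1 = 5 − 4 = 1, and the invariant factors of ∂_1 are all 1, so H_0 ≅ Z.
  H_1: rank ker ∂_1 − rank ∂_2 = (9 − 4) − 5 = 0, and the invariant factors of ∂_2 are all 1, so H_1 ≅ 0.
  H_2: rank ker ∂_2 − rank ∂_3 = (6 − 5) − 0 = 1, and there is no ∂_3, so H_2 ≅ Z.

As a check, the Euler characteristic is 5 − 9 + 6 = 2, which agrees with 1 − 0 + 1 = 2.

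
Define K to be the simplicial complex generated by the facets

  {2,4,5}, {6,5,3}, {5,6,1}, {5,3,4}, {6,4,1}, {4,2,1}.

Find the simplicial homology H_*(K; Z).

Fix the vertex order 1 < 2 < 3 < 4 < 5 < 6 and write every simplex with vertices in increasing order. Then dim K = 2 and the simplices of K are:

  0-simplices (6): [1], [2], [3], [4], [5], [6]
  1-simplices (12): [1,2], [1,4], [1,5], [1,6], [2,4], [2,5], [3,4], [3,5], [3,6], [4,5], [4,6], [5,6]
  2-simplices (6): [1,2,4], [1,4,6], [1,5,6], [2,4,5], [3,4,5], [3,5,6]

so the chain groups are C_0 ≅ Z^6, C_1 ≅ Z^12, C_2 ≅ Z^6.

∂_1: C_1 → C_0 is given by ∂[p,q] = [q] − [p].
The 6×12 boundary matrix has rank 5 and Smith normal form diag(1,1,1,1,1).

∂_2: C_2 → C_1 sends each 2-simplex [p,q,r] to [q,r] − [p,r] + [p,q]. For instance
  ∂[3,4,5] = [4,5] − [3,5] + [3,4],
  ∂[1,4,6] = [4,6] − [1,6] + [1,4].
This gives a 12×6 integer matrix of rank 6; reducing to Smith normal form yields diagonal entries (1,1,1,1,1,1).

Reading off H_k = ker ∂_k / im ∂_{k+1}:

  H_0: rank C_0 − rank ∂_1 = 6 − 5 = 1, and the invariant factors of ∂_1 are all 1, so H_0 ≅ Z.
  H_1: rank ker ∂_1 − rank ∂_2 = (12 − 5) − 6 = 1, and the invariant factors of ∂_2 are all 1, so H_1 ≅ Z.
  H_2: rank ker ∂_2 − rank ∂_3 = (6 − 6) − 0 = 0, and there is no ∂_3, so H_2 ≅ 0.

As a check, the Euler characteristic is 6 − 12 + 6 = 0, which agrees with 1 − 1 + 0 = 0.

H_0 ≅ Z,  H_1 ≅ Z,  H_2 = 0.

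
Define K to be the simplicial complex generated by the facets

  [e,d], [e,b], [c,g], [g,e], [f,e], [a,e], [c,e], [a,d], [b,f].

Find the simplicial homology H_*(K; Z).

H_0 = Z,  H_1 = Z^3.

Order the vertices as a < b < c < d < e < f < g. Listing each simplex with vertices in this order, K has dimension 1 with simplices:

  0-simplices (7): a, b, c, d, e, f, g
  1-simplices (9): ad, ae, be, bf, ce, cg, de, ef, eg

giving chain groups C_0 ≅ Z^7, C_1 ≅ Z^9.

Boundary ∂_1: C_1 → C_0 sends each edge [p,q] (with p < q) to q − p. For instance
  ∂eg = g − e.
As a 7×9 matrix over Z this has rank 6, with invariant factors (1,1,1,1,1,1).

From H_k ≅ ker(∂_k) / im(∂_{k+1}) we obtain:

  H_0: rank C_0 − rank ∂_1 = 7 − 6 = 1, and the invariant factors of ∂_1 are all 1, so H_0 ≅ Z.
  H_1: rank ker ∂_1 − rank ∂_2 = (9 − 6) − 0 = 3, and there is no ∂_2, so H_1 ≅ Z^3.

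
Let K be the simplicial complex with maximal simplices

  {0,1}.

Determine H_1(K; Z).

H_1 = 0.

We work with the vertex ordering 0 < 1. The simplices of K, each written with vertices in increasing order, are:

  0-simplices (2): [0], [1]
  1-simplices (1): [0,1]

so the chain groups are C_0 ≅ Z^2, C_1 ≅ Z^1.

The boundary map ∂_1: C_1 → C_0 is given by ∂[p,q] = [q] − [p].
As a 2×1 matrix over Z this has rank 1, with invariant factors (1).

Computing H_k = (kernel of ∂_k) / (image of ∂_{k+1}):

  H_1: rank ker ∂_1 − rank ∂_2 = (1 − 1) − 0 = 0, and there is no ∂_2, so H_1 ≅ 0.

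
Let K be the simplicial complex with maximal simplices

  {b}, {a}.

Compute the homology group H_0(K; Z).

H_0 ≅ Z^2.

Take the total order a < b on the vertex set. Then K (dimension 0) consists of the simplices:

  0-simplices (2): a, b

Hence C_0 ≅ Z^2.

From H_k ≅ ker(∂_k) / im(∂_{k+1}) we obtain:

  H_0: rank C_0 − rank ∂_1 = 2 − 0 = 2, and there is no ∂_1, so H_0 = Z^2.

(K is a triangulation of a set of 2 points.)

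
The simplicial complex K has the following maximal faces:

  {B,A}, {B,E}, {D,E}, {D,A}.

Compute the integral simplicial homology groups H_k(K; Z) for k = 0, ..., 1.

Order the vertices as A < B < D < E. Listing each simplex with vertices in this order, K has dimension 1 with simplices:

  0-simplices (4): A, B, D, E
  1-simplices (4): AB, AD, BE, DE

Hence C_0 ≅ Z^4, C_1 ≅ Z^4.

Boundary ∂_1: C_1 → C_0 maps an edge to its endpoints' difference, ∂[p,q] = q − p. For instance
  ∂AB = B − A.
As a 4×4 matrix over Z this has rank 3, with invariant factors (1,1,1).

From H_k ≅ ker(∂_k) / im(∂_{k+1}) we obtain:

  H_0: rank C_0 − rank ∂_1 = 4 − 3 = 1, and the invariant factors of ∂_1 are all 1, so H_0 = Z.
  H_1: rank ker ∂_1 − rank ∂_2 = (4 − 3) − 0 = 1, and there is no ∂_2, so H_1 = Z.

As a check, the Euler characteristic is 4 − 4 = 0, which agrees with 1 − 1 = 0.

H_0 ≅ Z,  H_1 ≅ Z.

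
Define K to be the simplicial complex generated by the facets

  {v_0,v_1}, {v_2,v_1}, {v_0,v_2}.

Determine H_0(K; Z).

H_0 = Z.

We work with the vertex ordering v_0 < v_1 < v_2. The simplices of K, each written with vertices in increasing order, are:

  0-simplices (3): [v_0], [v_1], [v_2]
  1-simplices (3): [v_0,v_1], [v_0,v_2], [v_1,v_2]

giving chain groups C_0 ≅ Z^3, C_1 ≅ Z^3.

∂_1: C_1 → C_0 maps an edge to its endpoints' difference, ∂[p,q] = q − p.
The resulting 3×3 matrix has rank 2, and its Smith normal form has invariant factors (1,1).

From H_k ≅ ker(∂_k) / im(∂_{k+1}) we obtain:

  H_0: rank C_0 − rank ∂_1 = 3 − 2 = 1, and the invariant factors of ∂_1 are all 1, so H_0 = Z.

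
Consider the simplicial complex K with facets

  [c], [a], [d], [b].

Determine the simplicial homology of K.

H_0 ≅ Z^4.

Order the vertices as a < b < c < d. Listing each simplex with vertices in this order, K has dimension 0 with simplices:

  0-simplices (4): a, b, c, d

Hence C_0 ≅ Z^4.

Now H_k = ker ∂_k / im ∂_{k+1}, so:

  H_0: rank C_0 − rank ∂_1 = 4 − 0 = 4, and there is no ∂_1, so H_0 ≅ Z^4.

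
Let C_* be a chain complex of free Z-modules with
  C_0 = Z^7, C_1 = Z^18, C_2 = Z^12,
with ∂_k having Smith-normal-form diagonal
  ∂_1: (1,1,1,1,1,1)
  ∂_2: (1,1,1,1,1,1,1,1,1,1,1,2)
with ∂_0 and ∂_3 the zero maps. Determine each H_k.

H_0: b_0 = 7 − 0 − 6 = 1; torsion from ∂_1 factors > 1: none. So H_0 ≅ Z.
H_1: b_1 = 18 − 6 − 12 = 0; torsion from ∂_2 factors > 1: [2]. So H_1 ≅ Z/2.
H_2: b_2 = 12 − 12 − 0 = 0; torsion from ∂_3 factors > 1: none. So H_2 ≅ 0.

H_0 ≅ Z,  H_1 ≅ Z/2,  H_2 = 0.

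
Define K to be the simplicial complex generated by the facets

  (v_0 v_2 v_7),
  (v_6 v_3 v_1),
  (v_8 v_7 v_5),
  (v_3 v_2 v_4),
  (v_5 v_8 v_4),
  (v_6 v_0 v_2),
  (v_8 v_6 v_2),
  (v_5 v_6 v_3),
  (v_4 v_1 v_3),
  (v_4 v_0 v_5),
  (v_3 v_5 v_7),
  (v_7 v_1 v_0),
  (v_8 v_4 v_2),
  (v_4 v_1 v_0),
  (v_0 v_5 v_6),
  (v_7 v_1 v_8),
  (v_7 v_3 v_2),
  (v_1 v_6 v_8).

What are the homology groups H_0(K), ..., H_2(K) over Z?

H_0 = Z,  H_1 = Z^2,  H_2 = Z.

We work with the vertex ordering v_0 < v_1 < v_2 < v_3 < v_4 < v_5 < v_6 < v_7 < v_8. The simplices of K, each written with vertices in increasing order, are:

  0-simplices (9): [v_0], [v_1], [v_2], [v_3], [v_4], [v_5], [v_6], [v_7], [v_8]
  1-simplices (27): (27 of them)
  2-simplices (18): (18 of them)

Hence C_0 ≅ Z^9, C_1 ≅ Z^27, C_2 ≅ Z^18.

Boundary ∂_1: C_1 → C_0 maps an edge to its endpoints' difference, ∂[p,q] = q − p.
As a 9×27 matrix over Z this has rank 8, with invariant factors (1,1,1,1,1,1,1,1).

The boundary map ∂_2: C_2 → C_1 acts by ∂[p,q,r] = [q,r] − [p,r] + [p,q]. For instance
  ∂[v_0,v_4,v_5] = [v_4,v_5] − [v_0,v_5] + [v_0,v_4],
  ∂[v_2,v_6,v_8] = [v_6,v_8] − [v_2,v_8] + [v_2,v_6].
The resulting 27×18 matrix has rank 17, and its Smith normal form has invariant factors (1,1,1,1,1,1,1,1,1,1,1,1,1,1,1,1,1).

Reading off H_k = ker ∂_k / im ∂_{k+1}:

  H_0: rank C_0 − rank ∂_1 = 9 − 8 = 1, and the invariant factors of ∂_1 are all 1, so H_0 ≅ Z.
  H_1: rank ker ∂_1 − rank ∂_2 = (27 − 8) − 17 = 2, and the invariant factors of ∂_2 are all 1, so H_1 ≅ Z^2.
  H_2: rank ker ∂_2 − rank ∂_3 = (18 − 17) − 0 = 1, and there is no ∂_3, so H_2 ≅ Z.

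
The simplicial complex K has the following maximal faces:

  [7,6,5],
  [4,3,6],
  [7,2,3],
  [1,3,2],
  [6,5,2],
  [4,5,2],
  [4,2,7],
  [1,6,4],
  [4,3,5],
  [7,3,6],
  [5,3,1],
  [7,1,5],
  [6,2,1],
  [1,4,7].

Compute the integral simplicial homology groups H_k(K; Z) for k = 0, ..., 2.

Order the vertices as 1 < 2 < 3 < 4 < 5 < 6 < 7. Listing each simplex with vertices in this order, K has dimension 2 with simplices:

  0-simplices (7): [1], [2], [3], [4], [5], [6], [7]
  1-simplices (21): [1,2], [1,3], [1,4], [1,5], [1,6], [1,7], [2,3], [2,4], [2,5], [2,6], [2,7], [3,4], [3,5], [3,6], [3,7], [4,5], [4,6], [4,7], [5,6], [5,7], [6,7]
  2-simplices (14): [1,2,3], [1,2,6], [1,3,5], [1,4,6], [1,4,7], [1,5,7], [2,3,7], [2,4,5], [2,4,7], [2,5,6], [3,4,5], [3,4,6], [3,6,7], [5,6,7]

giving chain groups C_0 ≅ Z^7, C_1 ≅ Z^21, C_2 ≅ Z^14.

∂_1: C_1 → C_0 is given by ∂[p,q] = [q] − [p].
This gives a 7×21 integer matrix of rank 6; reducing to Smith normal form yields diagonal entries (1,1,1,1,1,1).

The boundary map ∂_2: C_2 → C_1 sends each 2-simplex [p,q,r] to [q,r] − [p,r] + [p,q]. For instance
  ∂[3,4,6] = [4,6] − [3,6] + [3,4],
  ∂[3,6,7] = [6,7] − [3,7] + [3,6].
The resulting 21×14 matrix has rank 13, and its Smith normal form has invariant factors (1,1,1,1,1,1,1,1,1,1,1,1,1).

Computing H_k = (kernel of ∂_k) / (image of ∂_{k+1}):

  H_0: rank C_0 − rank ∂_1 = 7 − 6 = 1, and the invariant factors of ∂_1 are all 1, so H_0 ≅ Z.
  H_1: rank ker ∂_1 − rank ∂_2 = (21 − 6) − 13 = 2, and the invariant factors of ∂_2 are all 1, so H_1 ≅ Z^2.
  H_2: rank ker ∂_2 − rank ∂_3 = (14 − 13) − 0 = 1, and there is no ∂_3, so H_2 ≅ Z.

As a check, the Euler characteristic is 7 − 21 + 14 = 0, which agrees with 1 − 2 + 1 = 0.

H_0 ≅ Z,  H_1 ≅ Z^2,  H_2 ≅ Z.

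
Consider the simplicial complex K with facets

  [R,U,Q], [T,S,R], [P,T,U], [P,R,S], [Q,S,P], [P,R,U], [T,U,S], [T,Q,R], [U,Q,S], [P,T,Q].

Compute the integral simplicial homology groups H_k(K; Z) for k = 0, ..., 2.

H_0 ≅ Z,  H_1 ≅ Z/2,  H_2 = 0.

Take the total order P < Q < R < S < T < U on the vertex set. Then K (dimension 2) consists of the simplices:

  0-simplices (6): P, Q, R, S, T, U
  1-simplices (15): PQ, PR, PS, PT, PU, QR, QS, QT, QU, RS, RT, RU, ST, SU, TU
  2-simplices (10): PQS, PQT, PRS, PRU, PTU, QRT, QRU, QSU, RST, STU

Hence C_0 ≅ Z^6, C_1 ≅ Z^15, C_2 ≅ Z^10.

The boundary map ∂_1: C_1 → C_0 maps an edge to its endpoints' difference, ∂[p,q] = q − p. For instance
  ∂QT = T − Q.
This gives a 6×15 integer matrix of rank 5; reducing to Smith normal form yields diagonal entries (1,1,1,1,1).

∂_2: C_2 → C_1 sends each 2-simplex [p,q,r] to [q,r] − [p,r] + [p,q]. For instance
  ∂QSU = SU − QU + QS,
  ∂PRS = RS − PS + PR.
This gives a 15×10 integer matrix of rank 10; reducing to Smith normal form yields diagonal entries (1,1,1,1,1,1,1,1,1,2).

Computing H_k = (kernel of ∂_k) / (image of ∂_{k+1}):

  H_0: rank C_0 − rank ∂_1 = 6 − 5 = 1, and the invariant factors of ∂_1 are all 1, so H_0 ≅ Z.
  H_1: rank ker ∂_1 − rank ∂_2 = (15 − 5) − 10 = 0, and ∂_2 has invariant factor 2 > 1, so H_1 ≅ Z/2.
  H_2: rank ker ∂_2 − rank ∂_3 = (10 − 10) − 0 = 0, and there is no ∂_3, so H_2 ≅ 0.

As a check, the Euler characteristic is 6 − 15 + 10 = 1, which agrees with 1 − 0 + 0 = 1.
(K is a triangulation of the real projective plane RP^2.)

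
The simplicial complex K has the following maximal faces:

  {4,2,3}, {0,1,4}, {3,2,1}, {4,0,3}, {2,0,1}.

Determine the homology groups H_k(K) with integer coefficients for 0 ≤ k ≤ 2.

H_0 ≅ Z,  H_1 ≅ Z,  H_2 = 0.

Order the vertices as 0 < 1 < 2 < 3 < 4. Listing each simplex with vertices in this order, K has dimension 2 with simplices:

  0-simplices (5): [0], [1], [2], [3], [4]
  1-simplices (10): [0,1], [0,2], [0,3], [0,4], [1,2], [1,3], [1,4], [2,3], [2,4], [3,4]
  2-simplices (5): [0,1,2], [0,1,4], [0,3,4], [1,2,3], [2,3,4]

giving chain groups C_0 ≅ Z^5, C_1 ≅ Z^10, C_2 ≅ Z^5.

The boundary map ∂_1: C_1 → C_0 is given by ∂[p,q] = [q] − [p].
The 5×10 boundary matrix has rank 4 and Smith normal form diag(1,1,1,1).

∂_2: C_2 → C_1 sends each 2-simplex [p,q,r] to [q,r] − [p,r] + [p,q]. For instance
  ∂[0,1,4] = [1,4] − [0,4] + [0,1],
  ∂[0,3,4] = [3,4] − [0,4] + [0,3].
The 10×5 boundary matrix has rank 5 and Smith normal form diag(1,1,1,1,1).

Now H_k = ker ∂_k / im ∂_{k+1}, so:

  H_0: rank C_0 − rank ∂_1 = 5 − 4 = 1, and the invariant factors of ∂_1 are all 1, so H_0 ≅ Z.
  H_1: rank ker ∂_1 − rank ∂_2 = (10 − 4) − 5 = 1, and the invariant factors of ∂_2 are all 1, so H_1 ≅ Z.
  H_2: rank ker ∂_2 − rank ∂_3 = (5 − 5) − 0 = 0, and there is no ∂_3, so H_2 ≅ 0.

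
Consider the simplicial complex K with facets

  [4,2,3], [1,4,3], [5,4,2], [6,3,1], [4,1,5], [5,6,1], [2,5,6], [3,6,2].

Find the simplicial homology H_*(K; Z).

H_0 = Z,  H_1 = 0,  H_2 = Z.

Fix the vertex order 1 < 2 < 3 < 4 < 5 < 6 and write every simplex with vertices in increasing order. Then dim K = 2 and the simplices of K are:

  0-simplices (6): [1], [2], [3], [4], [5], [6]
  1-simplices (12): [1,3], [1,4], [1,5], [1,6], [2,3], [2,4], [2,5], [2,6], [3,4], [3,6], [4,5], [5,6]
  2-simplices (8): [1,3,4], [1,3,6], [1,4,5], [1,5,6], [2,3,4], [2,3,6], [2,4,5], [2,5,6]

giving chain groups C_0 ≅ Z^6, C_1 ≅ Z^12, C_2 ≅ Z^8.

The boundary map ∂_1: C_1 → C_0 sends each edge [p,q] (with p < q) to q − p.
The resulting 6×12 matrix has rank 5, and its Smith normal form has invariant factors (1,1,1,1,1).

∂_2: C_2 → C_1 sends each 2-simplex [p,q,r] to [q,r] − [p,r] + [p,q]. For instance
  ∂[2,4,5] = [4,5] − [2,5] + [2,4],
  ∂[1,3,6] = [3,6] − [1,6] + [1,3].
The 12×8 boundary matrix has rank 7 and Smith normal form diag(1,1,1,1,1,1,1).

Reading off H_k = ker ∂_k / im ∂_{k+1}:

  H_0: rank C_0 − rank ∂_1 = 6 − 5 = 1, and the invariant factors of ∂_1 are all 1, so H_0 ≅ Z.
  H_1: rank ker ∂_1 − rank ∂_2 = (12 − 5) − 7 = 0, and the invariant factors of ∂_2 are all 1, so H_1 ≅ 0.
  H_2: rank ker ∂_2 − rank ∂_3 = (8 − 7) − 0 = 1, and there is no ∂_3, so H_2 ≅ Z.

As a check, the Euler characteristic is 6 − 12 + 8 = 2, which agrees with 1 − 0 + 1 = 2.
(K is a triangulation of the 2-sphere S^2.)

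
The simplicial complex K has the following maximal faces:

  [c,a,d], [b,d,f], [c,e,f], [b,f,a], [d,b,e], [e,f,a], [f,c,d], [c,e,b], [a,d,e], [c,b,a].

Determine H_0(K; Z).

H_0 ≅ Z.

Fix the vertex order a < b < c < d < e < f and write every simplex with vertices in increasing order. Then dim K = 2 and the simplices of K are:

  0-simplices (6): a, b, c, d, e, f
  1-simplices (15): ab, ac, ad, ae, af, bc, bd, be, bf, cd, ce, cf, de, df, ef
  2-simplices (10): abc, abf, acd, ade, aef, bce, bde, bdf, cdf, cef

so the chain groups are C_0 ≅ Z^6, C_1 ≅ Z^15, C_2 ≅ Z^10.

Boundary ∂_1: C_1 → C_0 maps an edge to its endpoints' difference, ∂[p,q] = q − p. For instance
  ∂ae = e − a.
The 6×15 boundary matrix has rank 5 and Smith normal form diag(1,1,1,1,1).

∂_2: C_2 → C_1 maps a triangle to the signed sum of its edges. For instance
  ∂bde = de − be + bd,
  ∂aef = ef − af + ae.
The 15×10 boundary matrix has rank 10 and Smith normal form diag(1,1,1,1,1,1,1,1,1,2).

From H_k ≅ ker(∂_k) / im(∂_{k+1}) we obtain:

  H_0: rank C_0 − rank ∂_1 = 6 − 5 = 1, and the invariant factors of ∂_1 are all 1, so H_0 ≅ Z.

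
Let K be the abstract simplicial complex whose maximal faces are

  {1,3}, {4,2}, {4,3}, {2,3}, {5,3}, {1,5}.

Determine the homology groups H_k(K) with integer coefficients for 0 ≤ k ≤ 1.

Fix the vertex order 1 < 2 < 3 < 4 < 5 and write every simplex with vertices in increasing order. Then dim K = 1 and the simplices of K are:

  0-simplices (5): [1], [2], [3], [4], [5]
  1-simplices (6): [1,3], [1,5], [2,3], [2,4], [3,4], [3,5]

Hence C_0 ≅ Z^5, C_1 ≅ Z^6.

The boundary map ∂_1: C_1 → C_0 maps an edge to its endpoints' difference, ∂[p,q] = q − p. For instance
  ∂[3,4] = [4] − [3].
The 5×6 boundary matrix has rank 4 and Smith normal form diag(1,1,1,1).

Reading off H_k = ker ∂_k / im ∂_{k+1}:

  H_0: rank C_0 − rank ∂_1 = 5 − 4 = 1, and the invariant factors of ∂_1 are all 1, so H_0 ≅ Z.
  H_1: rank ker ∂_1 − rank ∂_2 = (6 − 4) − 0 = 2, and there is no ∂_2, so H_1 ≅ Z^2.

H_0 ≅ Z,  H_1 ≅ Z^2.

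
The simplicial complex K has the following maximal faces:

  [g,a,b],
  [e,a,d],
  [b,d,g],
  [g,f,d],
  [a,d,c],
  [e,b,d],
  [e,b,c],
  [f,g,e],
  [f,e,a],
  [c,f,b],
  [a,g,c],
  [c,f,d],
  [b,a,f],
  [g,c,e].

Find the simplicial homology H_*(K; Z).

H_0 = Z,  H_1 = Z^2,  H_2 = Z.

Take the total order a < b < c < d < e < f < g on the vertex set. Then K (dimension 2) consists of the simplices:

  0-simplices (7): a, b, c, d, e, f, g
  1-simplices (21): ab, ac, ad, ae, af, ag, bc, bd, be, bf, bg, cd, ce, cf, cg, de, df, dg, ef, eg, fg
  2-simplices (14): abf, abg, acd, acg, ade, aef, bce, bcf, bde, bdg, cdf, ceg, dfg, efg

giving chain groups C_0 ≅ Z^7, C_1 ≅ Z^21, C_2 ≅ Z^14.

∂_1: C_1 → C_0 maps an edge to its endpoints' difference, ∂[p,q] = q − p.
The 7×21 boundary matrix has rank 6 and Smith normal form diag(1,1,1,1,1,1).

Boundary ∂_2: C_2 → C_1 maps a triangle to the signed sum of its edges. For instance
  ∂abg = bg − ag + ab,
  ∂aef = ef − af + ae.
This gives a 21×14 integer matrix of rank 13; reducing to Smith normal form yields diagonal entries (1,1,1,1,1,1,1,1,1,1,1,1,1).

Now H_k = ker ∂_k / im ∂_{k+1}, so:

  H_0: rank C_0 − rank ∂_1 = 7 − 6 = 1, and the invariant factors of ∂_1 are all 1, so H_0 = Z.
  H_1: rank ker ∂_1 − rank ∂_2 = (21 − 6) − 13 = 2, and the invariant factors of ∂_2 are all 1, so H_1 = Z^2.
  H_2: rank ker ∂_2 − rank ∂_3 = (14 − 13) − 0 = 1, and there is no ∂_3, so H_2 = Z.

(K is a triangulation of the torus T^2.)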